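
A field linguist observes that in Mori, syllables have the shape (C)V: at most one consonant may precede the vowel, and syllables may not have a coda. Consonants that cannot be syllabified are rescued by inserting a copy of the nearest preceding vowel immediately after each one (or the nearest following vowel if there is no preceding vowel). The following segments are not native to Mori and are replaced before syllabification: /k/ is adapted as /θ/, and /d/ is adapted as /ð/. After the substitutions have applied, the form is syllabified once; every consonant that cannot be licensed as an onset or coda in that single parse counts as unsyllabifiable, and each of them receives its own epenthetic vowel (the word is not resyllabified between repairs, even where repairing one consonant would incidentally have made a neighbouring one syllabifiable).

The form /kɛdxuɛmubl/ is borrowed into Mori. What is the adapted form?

θɛðɛxuɛmubulu

Substitution: /k/ → /θ/, /d/ → /ð/, giving /θɛðxuɛmubl/.
Under (C)V, the unsyllabifiable consonants are /ð/, /b/, /l/ (no codas are permitted; onsets are limited to one consonant).
Epenthesis after each stranded consonant: /ð/ → /ðɛ/, /b/ → /bu/, /l/ → /lu/.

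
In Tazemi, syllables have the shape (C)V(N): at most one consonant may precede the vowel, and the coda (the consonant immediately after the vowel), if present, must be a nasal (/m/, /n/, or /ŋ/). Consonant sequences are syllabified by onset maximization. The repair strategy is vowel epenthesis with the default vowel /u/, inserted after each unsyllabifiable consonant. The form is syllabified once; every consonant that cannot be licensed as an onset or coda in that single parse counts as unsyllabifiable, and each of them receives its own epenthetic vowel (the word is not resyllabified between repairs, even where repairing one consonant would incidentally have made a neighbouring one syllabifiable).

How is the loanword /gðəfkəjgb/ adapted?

Under (C)V(N), the unsyllabifiable consonants are /g/, /f/, /j/, /g/, /b/ (only a nasal (/m/, /n/, or /ŋ/) is licensed in coda position; onsets are limited to one consonant).
Each unlicensed consonant becomes the onset of a new syllable: /g/ → /gu/, /f/ → /fu/, /j/ → /ju/, /g/ → /gu/, /b/ → /bu/.

guðəfukəjugubu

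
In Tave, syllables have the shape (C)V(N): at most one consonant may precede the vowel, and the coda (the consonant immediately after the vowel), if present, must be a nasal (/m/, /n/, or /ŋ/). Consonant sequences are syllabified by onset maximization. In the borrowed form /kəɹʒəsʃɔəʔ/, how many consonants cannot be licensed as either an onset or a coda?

Syllabifying with onset maximization leaves /ɹ/, /s/, /ʔ/ stranded (only a nasal (/m/, /n/, or /ŋ/) is licensed in coda position; onsets are limited to one consonant).

3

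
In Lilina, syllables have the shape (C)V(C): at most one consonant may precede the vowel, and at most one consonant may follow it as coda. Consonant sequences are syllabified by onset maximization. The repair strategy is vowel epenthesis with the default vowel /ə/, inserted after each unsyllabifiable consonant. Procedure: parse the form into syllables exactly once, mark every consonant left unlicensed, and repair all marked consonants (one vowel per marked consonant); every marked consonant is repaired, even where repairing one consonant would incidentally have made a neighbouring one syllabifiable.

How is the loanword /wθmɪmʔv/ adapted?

Syllabifying with onset maximization leaves /w/, /θ/, /ʔ/, /v/ stranded (at most one coda consonant is licensed; onsets are limited to one consonant).
Each unlicensed consonant becomes the onset of a new syllable: /w/ → /wə/, /θ/ → /θə/, /ʔ/ → /ʔə/, /v/ → /və/.

wəθəmɪmʔəvə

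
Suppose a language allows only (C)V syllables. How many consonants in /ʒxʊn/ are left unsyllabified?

Syllabifying with onset maximization leaves /ʒ/, /n/ stranded (no codas are permitted; onsets are limited to one consonant).

2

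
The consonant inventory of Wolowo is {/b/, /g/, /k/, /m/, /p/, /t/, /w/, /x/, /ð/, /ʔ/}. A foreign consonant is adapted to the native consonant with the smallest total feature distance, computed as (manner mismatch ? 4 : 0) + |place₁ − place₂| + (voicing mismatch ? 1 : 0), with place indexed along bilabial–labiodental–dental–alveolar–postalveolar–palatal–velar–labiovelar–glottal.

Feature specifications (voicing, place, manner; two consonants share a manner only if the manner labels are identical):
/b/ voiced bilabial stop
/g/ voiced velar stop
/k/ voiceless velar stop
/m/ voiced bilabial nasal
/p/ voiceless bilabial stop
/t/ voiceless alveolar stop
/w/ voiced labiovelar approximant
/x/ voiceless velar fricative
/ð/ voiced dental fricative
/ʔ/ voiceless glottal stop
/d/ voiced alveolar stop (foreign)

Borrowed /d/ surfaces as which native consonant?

t

/t/ is closest: same manner (stop), place distance 0 (alveolar→alveolar), voicing differs (+1); total 1. Next closest is /b/ at distance 3.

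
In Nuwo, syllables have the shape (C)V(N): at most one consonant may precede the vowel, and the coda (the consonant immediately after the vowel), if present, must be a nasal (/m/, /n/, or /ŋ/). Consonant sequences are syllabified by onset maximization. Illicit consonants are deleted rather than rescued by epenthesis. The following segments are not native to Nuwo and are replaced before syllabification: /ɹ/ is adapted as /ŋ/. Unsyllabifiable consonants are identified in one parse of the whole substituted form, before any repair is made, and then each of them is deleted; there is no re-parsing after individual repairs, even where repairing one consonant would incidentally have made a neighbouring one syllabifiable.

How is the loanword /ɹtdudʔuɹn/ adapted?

Substitution: /ɹ/ → /ŋ/, giving /ŋtdudʔuŋn/.
Under (C)V(N), the unsyllabifiable consonants are /ŋ/, /t/, /d/, /n/ (only a nasal (/m/, /n/, or /ŋ/) is licensed in coda position; onsets are limited to one consonant).
Each unlicensed consonant is deleted: /ŋ/, /t/, /d/, /n/.

duʔuŋ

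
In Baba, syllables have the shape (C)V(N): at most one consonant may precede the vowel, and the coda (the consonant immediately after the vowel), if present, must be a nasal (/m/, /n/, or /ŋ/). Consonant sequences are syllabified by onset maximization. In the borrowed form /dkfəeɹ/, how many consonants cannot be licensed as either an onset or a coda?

3

Under (C)V(N), the unsyllabifiable consonants are /d/, /k/, /ɹ/ (only a nasal (/m/, /n/, or /ŋ/) is licensed in coda position; onsets are limited to one consonant).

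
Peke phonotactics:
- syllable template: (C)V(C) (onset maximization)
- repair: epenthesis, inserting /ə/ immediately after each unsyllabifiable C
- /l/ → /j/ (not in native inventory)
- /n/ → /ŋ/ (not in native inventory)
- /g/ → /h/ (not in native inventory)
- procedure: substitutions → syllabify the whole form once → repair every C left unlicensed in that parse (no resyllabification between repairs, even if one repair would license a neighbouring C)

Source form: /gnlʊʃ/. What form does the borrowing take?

Substitution: /g/ → /h/, /n/ → /ŋ/, /l/ → /j/, giving /hŋjʊʃ/.
The consonants /h/, /ŋ/ cannot be parsed into a legal (C)V(C) syllable (at most one coda consonant is licensed; onsets are limited to one consonant).
Inserting the epenthetic vowel yields /h/ → /hə/, /ŋ/ → /ŋə/.

həŋəjʊʃ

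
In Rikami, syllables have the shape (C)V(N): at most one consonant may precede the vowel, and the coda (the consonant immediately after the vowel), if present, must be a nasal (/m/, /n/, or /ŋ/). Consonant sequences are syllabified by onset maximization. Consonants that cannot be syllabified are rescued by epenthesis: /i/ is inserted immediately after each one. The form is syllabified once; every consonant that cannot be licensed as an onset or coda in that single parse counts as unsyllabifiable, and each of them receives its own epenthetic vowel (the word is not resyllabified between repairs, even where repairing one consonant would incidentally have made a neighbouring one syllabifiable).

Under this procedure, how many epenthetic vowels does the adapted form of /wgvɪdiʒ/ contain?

The unsyllabifiable consonants are /w/, /g/, /ʒ/; each receives one epenthetic vowel.

3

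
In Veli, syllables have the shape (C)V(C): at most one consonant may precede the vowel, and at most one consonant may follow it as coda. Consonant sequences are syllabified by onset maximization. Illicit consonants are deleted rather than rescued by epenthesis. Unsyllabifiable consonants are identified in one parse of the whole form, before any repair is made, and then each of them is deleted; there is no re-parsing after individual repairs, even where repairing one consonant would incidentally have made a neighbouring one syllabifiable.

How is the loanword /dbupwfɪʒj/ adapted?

Syllabifying with onset maximization leaves /d/, /w/, /j/ stranded (at most one coda consonant is licensed; onsets are limited to one consonant).
Each unlicensed consonant is deleted: /d/, /w/, /j/.

bupfɪʒ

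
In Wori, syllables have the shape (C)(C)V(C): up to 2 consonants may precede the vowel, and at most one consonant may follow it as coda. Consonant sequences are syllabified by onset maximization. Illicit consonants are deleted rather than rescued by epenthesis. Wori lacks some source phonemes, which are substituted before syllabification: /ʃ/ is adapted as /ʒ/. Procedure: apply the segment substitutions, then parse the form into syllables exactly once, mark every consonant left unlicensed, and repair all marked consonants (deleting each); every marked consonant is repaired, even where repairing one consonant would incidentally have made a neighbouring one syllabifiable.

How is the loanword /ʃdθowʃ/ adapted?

dθow

Substitution: /ʃ/ → /ʒ/, giving /ʒdθowʒ/.
Syllabifying with onset maximization leaves /ʒ/, /ʒ/ stranded (at most one coda consonant is licensed; onsets may contain at most 2 consonants).
Deleting the stranded consonants removes /ʒ/, /ʒ/.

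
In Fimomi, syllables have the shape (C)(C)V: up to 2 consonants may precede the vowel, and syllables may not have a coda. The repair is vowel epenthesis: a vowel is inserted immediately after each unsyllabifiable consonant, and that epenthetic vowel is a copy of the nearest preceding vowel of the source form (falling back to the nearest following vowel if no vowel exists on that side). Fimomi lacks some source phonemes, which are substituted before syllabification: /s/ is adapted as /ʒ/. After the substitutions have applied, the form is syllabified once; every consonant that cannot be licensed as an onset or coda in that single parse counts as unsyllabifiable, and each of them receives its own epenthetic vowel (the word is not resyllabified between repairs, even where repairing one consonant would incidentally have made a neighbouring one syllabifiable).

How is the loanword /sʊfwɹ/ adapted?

ʒʊfʊwʊɹʊ

Substitution: /s/ → /ʒ/, giving /ʒʊfwɹ/.
Syllabifying with onset maximization leaves /f/, /w/, /ɹ/ stranded (no codas are permitted; onsets may contain at most 2 consonants).
Each unlicensed consonant becomes the onset of a new syllable: /f/ → /fʊ/, /w/ → /wʊ/, /ɹ/ → /ɹʊ/.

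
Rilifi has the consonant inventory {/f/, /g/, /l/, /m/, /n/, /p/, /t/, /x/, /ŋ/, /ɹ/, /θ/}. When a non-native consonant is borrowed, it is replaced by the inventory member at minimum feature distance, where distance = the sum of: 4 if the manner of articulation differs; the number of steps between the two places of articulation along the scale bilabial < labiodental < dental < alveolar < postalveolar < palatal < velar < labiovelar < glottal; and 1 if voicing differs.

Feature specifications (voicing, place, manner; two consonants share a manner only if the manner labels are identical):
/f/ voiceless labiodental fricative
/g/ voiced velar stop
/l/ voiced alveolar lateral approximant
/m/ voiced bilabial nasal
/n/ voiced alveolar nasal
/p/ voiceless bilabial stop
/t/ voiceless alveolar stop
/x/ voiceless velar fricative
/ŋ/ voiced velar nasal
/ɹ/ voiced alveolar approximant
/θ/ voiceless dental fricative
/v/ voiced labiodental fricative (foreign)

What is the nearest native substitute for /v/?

/f/ is closest: same manner (fricative), place distance 0 (labiodental→labiodental), voicing differs (+1); total 1. Next closest is /θ/ at distance 2.

f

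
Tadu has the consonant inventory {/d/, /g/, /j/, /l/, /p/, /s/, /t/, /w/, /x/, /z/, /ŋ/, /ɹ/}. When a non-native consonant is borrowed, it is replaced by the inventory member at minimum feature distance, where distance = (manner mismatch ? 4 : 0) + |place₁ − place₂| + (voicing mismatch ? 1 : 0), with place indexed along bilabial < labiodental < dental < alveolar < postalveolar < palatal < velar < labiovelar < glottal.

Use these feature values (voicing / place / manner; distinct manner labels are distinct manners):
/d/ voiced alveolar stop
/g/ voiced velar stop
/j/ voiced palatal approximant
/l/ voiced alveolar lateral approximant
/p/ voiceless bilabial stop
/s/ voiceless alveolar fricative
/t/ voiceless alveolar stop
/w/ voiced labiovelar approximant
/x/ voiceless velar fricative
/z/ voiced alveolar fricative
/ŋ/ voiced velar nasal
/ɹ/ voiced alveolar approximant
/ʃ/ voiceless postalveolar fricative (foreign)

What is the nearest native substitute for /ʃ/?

s

/s/ is closest: same manner (fricative), place distance 1 (postalveolar→alveolar), same voicing; total 1. Next closest is /x/ at distance 2.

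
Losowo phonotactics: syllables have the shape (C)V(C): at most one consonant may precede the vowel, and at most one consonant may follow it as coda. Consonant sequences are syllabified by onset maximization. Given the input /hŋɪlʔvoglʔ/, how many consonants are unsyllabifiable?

The consonants /h/, /ʔ/, /l/, /ʔ/ cannot be parsed into a legal (C)V(C) syllable (at most one coda consonant is licensed; onsets are limited to one consonant).

4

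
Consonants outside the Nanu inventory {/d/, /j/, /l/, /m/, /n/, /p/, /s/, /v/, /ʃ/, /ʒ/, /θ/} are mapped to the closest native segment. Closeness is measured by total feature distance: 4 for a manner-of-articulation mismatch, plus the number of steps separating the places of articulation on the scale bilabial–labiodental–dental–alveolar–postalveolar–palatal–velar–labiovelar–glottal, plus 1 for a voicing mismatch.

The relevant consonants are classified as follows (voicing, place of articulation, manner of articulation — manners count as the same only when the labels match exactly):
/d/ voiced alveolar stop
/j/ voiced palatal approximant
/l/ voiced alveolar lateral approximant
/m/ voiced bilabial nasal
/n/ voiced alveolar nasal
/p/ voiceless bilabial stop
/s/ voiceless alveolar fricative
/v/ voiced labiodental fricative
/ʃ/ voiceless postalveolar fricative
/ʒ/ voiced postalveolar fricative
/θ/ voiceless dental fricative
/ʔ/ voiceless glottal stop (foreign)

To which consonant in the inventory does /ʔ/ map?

d

/d/ is closest: same manner (stop), place distance 5 (glottal→alveolar), voicing differs (+1); total 6. Next closest is /j/ at distance 8.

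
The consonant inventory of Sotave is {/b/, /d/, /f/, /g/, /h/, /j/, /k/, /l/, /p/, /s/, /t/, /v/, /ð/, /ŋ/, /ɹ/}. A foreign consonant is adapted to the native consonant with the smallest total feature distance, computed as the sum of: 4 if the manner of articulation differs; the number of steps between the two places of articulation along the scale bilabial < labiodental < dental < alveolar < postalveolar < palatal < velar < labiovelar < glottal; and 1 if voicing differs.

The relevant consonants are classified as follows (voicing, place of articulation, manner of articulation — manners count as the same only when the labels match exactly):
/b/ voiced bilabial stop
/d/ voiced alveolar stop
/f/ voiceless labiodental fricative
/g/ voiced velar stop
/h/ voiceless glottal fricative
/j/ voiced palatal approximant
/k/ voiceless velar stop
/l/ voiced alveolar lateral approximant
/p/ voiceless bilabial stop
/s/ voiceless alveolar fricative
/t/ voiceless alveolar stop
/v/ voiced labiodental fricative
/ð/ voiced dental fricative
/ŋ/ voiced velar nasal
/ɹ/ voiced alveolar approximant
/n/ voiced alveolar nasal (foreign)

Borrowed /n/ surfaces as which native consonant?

ŋ

/ŋ/ is closest: same manner (nasal), place distance 3 (alveolar→velar), same voicing; total 3. Next closest is /d/ at distance 4.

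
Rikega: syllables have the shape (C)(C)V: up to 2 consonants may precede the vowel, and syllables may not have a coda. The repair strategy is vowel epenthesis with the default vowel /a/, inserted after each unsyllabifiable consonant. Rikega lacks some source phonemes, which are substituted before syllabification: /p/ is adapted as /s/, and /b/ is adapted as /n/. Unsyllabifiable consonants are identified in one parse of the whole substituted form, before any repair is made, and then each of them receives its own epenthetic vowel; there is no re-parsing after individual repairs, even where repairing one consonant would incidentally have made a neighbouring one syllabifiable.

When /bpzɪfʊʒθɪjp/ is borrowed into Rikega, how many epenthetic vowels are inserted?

3

After substitution the input is /nszɪfʊʒθɪjs/.
The unsyllabifiable consonants are /n/, /j/, /s/; each receives one epenthetic vowel.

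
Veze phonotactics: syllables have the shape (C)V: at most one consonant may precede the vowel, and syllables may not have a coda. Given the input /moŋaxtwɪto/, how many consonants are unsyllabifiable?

2

Syllabifying with onset maximization leaves /x/, /t/ stranded (no codas are permitted; onsets are limited to one consonant).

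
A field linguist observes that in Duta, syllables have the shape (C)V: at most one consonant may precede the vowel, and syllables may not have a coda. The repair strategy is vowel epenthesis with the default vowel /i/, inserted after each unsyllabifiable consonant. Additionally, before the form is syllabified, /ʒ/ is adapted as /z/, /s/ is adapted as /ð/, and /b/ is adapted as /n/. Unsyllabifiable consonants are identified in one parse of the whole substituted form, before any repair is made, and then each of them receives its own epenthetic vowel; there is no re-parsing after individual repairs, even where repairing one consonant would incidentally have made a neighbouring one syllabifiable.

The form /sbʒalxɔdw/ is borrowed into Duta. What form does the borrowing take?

Substitution: /s/ → /ð/, /b/ → /n/, /ʒ/ → /z/, giving /ðnzalxɔdw/.
The consonants /ð/, /n/, /l/, /d/, /w/ cannot be parsed into a legal (C)V syllable (no codas are permitted; onsets are limited to one consonant).
Each unlicensed consonant becomes the onset of a new syllable: /ð/ → /ði/, /n/ → /ni/, /l/ → /li/, /d/ → /di/, /w/ → /wi/.

ðinizalixɔdiwi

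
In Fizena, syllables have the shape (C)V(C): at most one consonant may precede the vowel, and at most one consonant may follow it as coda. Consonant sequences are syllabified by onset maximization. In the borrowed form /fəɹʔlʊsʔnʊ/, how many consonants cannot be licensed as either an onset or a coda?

2

The consonants /ʔ/, /ʔ/ cannot be parsed into a legal (C)V(C) syllable (at most one coda consonant is licensed; onsets are limited to one consonant).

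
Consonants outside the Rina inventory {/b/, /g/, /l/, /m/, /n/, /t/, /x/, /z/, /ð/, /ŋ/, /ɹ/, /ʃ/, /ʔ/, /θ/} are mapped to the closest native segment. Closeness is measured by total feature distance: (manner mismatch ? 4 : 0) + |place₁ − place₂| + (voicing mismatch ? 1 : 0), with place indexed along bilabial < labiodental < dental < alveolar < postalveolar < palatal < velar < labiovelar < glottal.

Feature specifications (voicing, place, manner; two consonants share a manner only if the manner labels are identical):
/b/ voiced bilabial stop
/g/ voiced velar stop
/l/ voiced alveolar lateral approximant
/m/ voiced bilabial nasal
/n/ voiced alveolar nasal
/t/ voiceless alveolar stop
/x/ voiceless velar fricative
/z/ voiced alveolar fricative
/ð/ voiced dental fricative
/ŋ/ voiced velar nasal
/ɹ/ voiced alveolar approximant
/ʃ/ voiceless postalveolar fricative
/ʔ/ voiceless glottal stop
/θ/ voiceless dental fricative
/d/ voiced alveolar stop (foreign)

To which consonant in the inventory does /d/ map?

t

/t/ is closest: same manner (stop), place distance 0 (alveolar→alveolar), voicing differs (+1); total 1. Next closest is /b/ at distance 3.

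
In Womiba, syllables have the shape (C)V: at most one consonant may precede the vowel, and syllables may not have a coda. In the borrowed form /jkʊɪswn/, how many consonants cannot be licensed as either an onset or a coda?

Syllabifying with onset maximization leaves /j/, /s/, /w/, /n/ stranded (no codas are permitted; onsets are limited to one consonant).

4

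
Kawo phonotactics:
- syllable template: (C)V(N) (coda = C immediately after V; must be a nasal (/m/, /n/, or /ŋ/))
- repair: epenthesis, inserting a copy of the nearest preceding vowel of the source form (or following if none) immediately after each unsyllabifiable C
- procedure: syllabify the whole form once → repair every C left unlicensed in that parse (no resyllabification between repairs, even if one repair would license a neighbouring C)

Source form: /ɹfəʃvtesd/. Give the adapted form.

ɹəfəʃəvətesede

The consonants /ɹ/, /ʃ/, /v/, /s/, /d/ cannot be parsed into a legal (C)V(N) syllable (only a nasal (/m/, /n/, or /ŋ/) is licensed in coda position; onsets are limited to one consonant).
Each unlicensed consonant becomes the onset of a new syllable: /ɹ/ → /ɹə/, /ʃ/ → /ʃə/, /v/ → /və/, /s/ → /se/, /d/ → /de/.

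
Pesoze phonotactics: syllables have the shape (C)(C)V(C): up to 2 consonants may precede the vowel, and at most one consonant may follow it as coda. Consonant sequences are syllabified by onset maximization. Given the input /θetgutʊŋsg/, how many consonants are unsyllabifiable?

2

Syllabifying with onset maximization leaves /s/, /g/ stranded (at most one coda consonant is licensed; onsets may contain at most 2 consonants).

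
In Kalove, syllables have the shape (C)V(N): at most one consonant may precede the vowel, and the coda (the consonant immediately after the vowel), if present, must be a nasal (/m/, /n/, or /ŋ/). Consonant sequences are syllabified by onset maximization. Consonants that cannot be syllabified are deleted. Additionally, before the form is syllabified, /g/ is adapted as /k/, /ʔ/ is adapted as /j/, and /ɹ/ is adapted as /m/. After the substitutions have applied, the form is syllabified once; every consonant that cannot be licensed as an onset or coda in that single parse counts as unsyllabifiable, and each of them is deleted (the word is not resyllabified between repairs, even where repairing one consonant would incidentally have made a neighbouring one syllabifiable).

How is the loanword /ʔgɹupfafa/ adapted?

Substitution: /ʔ/ → /j/, /g/ → /k/, /ɹ/ → /m/, giving /jkmupfafa/.
Under (C)V(N), the unsyllabifiable consonants are /j/, /k/, /p/ (only a nasal (/m/, /n/, or /ŋ/) is licensed in coda position; onsets are limited to one consonant).
Deletion applies to /j/, /k/, /p/.

mufafa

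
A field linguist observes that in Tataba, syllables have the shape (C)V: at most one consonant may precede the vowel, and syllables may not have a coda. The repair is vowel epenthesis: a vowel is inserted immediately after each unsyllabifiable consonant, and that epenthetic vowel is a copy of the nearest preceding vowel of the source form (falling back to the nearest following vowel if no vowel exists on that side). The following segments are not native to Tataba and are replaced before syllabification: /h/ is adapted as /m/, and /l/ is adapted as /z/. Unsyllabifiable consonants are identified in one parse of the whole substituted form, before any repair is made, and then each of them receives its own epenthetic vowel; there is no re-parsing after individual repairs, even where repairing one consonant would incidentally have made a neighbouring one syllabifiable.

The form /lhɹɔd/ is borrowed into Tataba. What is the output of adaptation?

zɔmɔɹɔdɔ

Substitution: /l/ → /z/, /h/ → /m/, giving /zmɹɔd/.
Syllabifying with onset maximization leaves /z/, /m/, /d/ stranded (no codas are permitted; onsets are limited to one consonant).
Each unlicensed consonant becomes the onset of a new syllable: /z/ → /zɔ/, /m/ → /mɔ/, /d/ → /dɔ/.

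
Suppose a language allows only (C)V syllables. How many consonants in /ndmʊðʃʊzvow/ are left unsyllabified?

5

The consonants /n/, /d/, /ð/, /z/, /w/ cannot be parsed into a legal (C)V syllable (no codas are permitted; onsets are limited to one consonant).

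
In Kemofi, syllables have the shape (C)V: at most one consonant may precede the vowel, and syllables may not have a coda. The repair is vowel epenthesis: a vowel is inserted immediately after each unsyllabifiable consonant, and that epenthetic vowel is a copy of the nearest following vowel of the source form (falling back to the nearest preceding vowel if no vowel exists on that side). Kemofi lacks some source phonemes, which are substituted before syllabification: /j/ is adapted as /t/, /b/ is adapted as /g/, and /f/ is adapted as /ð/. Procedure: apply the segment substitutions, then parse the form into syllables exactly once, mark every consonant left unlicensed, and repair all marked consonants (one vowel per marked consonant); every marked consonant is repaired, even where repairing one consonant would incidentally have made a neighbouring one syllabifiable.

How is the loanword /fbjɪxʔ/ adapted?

Substitution: /f/ → /ð/, /b/ → /g/, /j/ → /t/, giving /ðgtɪxʔ/.
The consonants /ð/, /g/, /x/, /ʔ/ cannot be parsed into a legal (C)V syllable (no codas are permitted; onsets are limited to one consonant).
Epenthesis after each stranded consonant: /ð/ → /ðɪ/, /g/ → /gɪ/, /x/ → /xɪ/, /ʔ/ → /ʔɪ/.

ðɪgɪtɪxɪʔɪ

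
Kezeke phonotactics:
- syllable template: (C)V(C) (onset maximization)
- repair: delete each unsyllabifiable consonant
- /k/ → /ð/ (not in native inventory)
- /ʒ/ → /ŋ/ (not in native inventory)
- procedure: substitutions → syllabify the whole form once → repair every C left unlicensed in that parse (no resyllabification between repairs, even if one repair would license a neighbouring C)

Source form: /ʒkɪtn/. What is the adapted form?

Substitution: /ʒ/ → /ŋ/, /k/ → /ð/, giving /ŋðɪtn/.
The consonants /ŋ/, /n/ cannot be parsed into a legal (C)V(C) syllable (at most one coda consonant is licensed; onsets are limited to one consonant).
Deletion applies to /ŋ/, /n/.

ðɪt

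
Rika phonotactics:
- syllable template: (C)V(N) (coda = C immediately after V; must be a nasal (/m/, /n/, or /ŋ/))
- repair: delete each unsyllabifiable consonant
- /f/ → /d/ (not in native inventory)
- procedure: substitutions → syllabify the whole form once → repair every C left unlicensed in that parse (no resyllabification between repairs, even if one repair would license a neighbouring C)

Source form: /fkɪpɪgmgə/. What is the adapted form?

Substitution: /f/ → /d/, giving /dkɪpɪgmgə/.
Under (C)V(N), the unsyllabifiable consonants are /d/, /g/, /m/ (only a nasal (/m/, /n/, or /ŋ/) is licensed in coda position; onsets are limited to one consonant).
Deleting the stranded consonants removes /d/, /g/, /m/.

kɪpɪgə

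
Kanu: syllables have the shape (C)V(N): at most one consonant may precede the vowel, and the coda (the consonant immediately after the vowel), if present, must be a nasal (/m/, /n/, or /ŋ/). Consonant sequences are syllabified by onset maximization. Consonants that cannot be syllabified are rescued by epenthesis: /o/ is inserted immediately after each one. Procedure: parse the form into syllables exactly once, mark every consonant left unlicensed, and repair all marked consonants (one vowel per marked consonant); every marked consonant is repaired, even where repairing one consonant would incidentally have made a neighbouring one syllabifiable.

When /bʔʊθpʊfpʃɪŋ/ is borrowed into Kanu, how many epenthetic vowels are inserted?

The unsyllabifiable consonants are /b/, /θ/, /f/, /p/; each receives one epenthetic vowel.

4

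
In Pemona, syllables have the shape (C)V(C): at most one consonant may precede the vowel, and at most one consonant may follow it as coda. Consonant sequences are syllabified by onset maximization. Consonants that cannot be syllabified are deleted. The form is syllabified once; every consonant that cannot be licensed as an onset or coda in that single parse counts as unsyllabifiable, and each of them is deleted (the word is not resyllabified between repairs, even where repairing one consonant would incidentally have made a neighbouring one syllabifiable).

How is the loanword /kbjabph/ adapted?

jab

Under (C)V(C), the unsyllabifiable consonants are /k/, /b/, /p/, /h/ (at most one coda consonant is licensed; onsets are limited to one consonant).
Each unlicensed consonant is deleted: /k/, /b/, /p/, /h/.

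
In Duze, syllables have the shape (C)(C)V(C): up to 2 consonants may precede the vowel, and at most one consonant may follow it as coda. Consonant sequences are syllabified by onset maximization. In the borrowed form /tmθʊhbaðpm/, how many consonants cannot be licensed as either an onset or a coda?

3

The consonants /t/, /p/, /m/ cannot be parsed into a legal (C)(C)V(C) syllable (at most one coda consonant is licensed; onsets may contain at most 2 consonants).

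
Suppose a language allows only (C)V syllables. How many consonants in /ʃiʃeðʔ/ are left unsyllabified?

2

Syllabifying with onset maximization leaves /ð/, /ʔ/ stranded (no codas are permitted; onsets are limited to one consonant).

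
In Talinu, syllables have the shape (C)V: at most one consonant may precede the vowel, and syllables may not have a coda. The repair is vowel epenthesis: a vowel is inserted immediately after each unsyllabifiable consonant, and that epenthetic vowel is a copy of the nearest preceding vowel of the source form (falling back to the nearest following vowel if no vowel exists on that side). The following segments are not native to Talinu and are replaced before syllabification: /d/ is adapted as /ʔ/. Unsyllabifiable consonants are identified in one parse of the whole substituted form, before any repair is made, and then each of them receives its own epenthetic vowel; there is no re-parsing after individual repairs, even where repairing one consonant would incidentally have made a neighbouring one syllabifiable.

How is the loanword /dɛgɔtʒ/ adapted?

Substitution: /d/ → /ʔ/, giving /ʔɛgɔtʒ/.
The consonants /t/, /ʒ/ cannot be parsed into a legal (C)V syllable (no codas are permitted; onsets are limited to one consonant).
Each unlicensed consonant becomes the onset of a new syllable: /t/ → /tɔ/, /ʒ/ → /ʒɔ/.

ʔɛgɔtɔʒɔ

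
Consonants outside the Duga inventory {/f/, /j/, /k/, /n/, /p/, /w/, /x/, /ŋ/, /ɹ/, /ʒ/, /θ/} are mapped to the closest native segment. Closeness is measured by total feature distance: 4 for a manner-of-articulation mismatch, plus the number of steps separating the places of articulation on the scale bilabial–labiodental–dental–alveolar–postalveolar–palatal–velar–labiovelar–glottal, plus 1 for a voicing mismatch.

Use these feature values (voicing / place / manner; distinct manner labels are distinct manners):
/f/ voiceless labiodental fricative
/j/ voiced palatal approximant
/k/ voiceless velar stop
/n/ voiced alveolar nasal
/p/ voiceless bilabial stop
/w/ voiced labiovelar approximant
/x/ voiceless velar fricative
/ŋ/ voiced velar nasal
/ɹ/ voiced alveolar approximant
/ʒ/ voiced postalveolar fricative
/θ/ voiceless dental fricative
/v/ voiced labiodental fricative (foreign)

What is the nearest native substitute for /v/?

/f/ is closest: same manner (fricative), place distance 0 (labiodental→labiodental), voicing differs (+1); total 1. Next closest is /θ/ at distance 2.

f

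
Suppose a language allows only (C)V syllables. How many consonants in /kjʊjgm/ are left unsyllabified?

4

Syllabifying with onset maximization leaves /k/, /j/, /g/, /m/ stranded (no codas are permitted; onsets are limited to one consonant).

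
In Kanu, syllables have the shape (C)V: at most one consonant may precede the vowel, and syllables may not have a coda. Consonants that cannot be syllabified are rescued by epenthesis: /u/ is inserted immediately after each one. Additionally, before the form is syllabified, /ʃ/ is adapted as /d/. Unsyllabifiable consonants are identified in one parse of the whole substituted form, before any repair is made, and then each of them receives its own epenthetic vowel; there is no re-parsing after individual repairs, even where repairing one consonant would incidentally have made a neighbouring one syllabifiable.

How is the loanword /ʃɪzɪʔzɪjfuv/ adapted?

dɪzɪʔuzɪjufuvu

Substitution: /ʃ/ → /d/, giving /dɪzɪʔzɪjfuv/.
Syllabifying with onset maximization leaves /ʔ/, /j/, /v/ stranded (no codas are permitted; onsets are limited to one consonant).
Epenthesis after each stranded consonant: /ʔ/ → /ʔu/, /j/ → /ju/, /v/ → /vu/.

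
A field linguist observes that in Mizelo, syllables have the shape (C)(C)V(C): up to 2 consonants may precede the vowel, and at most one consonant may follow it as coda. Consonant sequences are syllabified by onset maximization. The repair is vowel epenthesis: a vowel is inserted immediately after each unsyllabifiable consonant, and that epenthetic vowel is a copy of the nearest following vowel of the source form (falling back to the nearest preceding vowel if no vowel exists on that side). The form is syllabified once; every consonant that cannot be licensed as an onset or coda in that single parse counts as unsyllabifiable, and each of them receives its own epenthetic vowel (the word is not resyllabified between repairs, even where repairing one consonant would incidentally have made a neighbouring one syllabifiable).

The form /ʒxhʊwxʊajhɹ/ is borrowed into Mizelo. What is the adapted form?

Under (C)(C)V(C), the unsyllabifiable consonants are /ʒ/, /h/, /ɹ/ (at most one coda consonant is licensed; onsets may contain at most 2 consonants).
Each unlicensed consonant becomes the onset of a new syllable: /ʒ/ → /ʒʊ/, /h/ → /ha/, /ɹ/ → /ɹa/.

ʒʊxhʊwxʊajhaɹa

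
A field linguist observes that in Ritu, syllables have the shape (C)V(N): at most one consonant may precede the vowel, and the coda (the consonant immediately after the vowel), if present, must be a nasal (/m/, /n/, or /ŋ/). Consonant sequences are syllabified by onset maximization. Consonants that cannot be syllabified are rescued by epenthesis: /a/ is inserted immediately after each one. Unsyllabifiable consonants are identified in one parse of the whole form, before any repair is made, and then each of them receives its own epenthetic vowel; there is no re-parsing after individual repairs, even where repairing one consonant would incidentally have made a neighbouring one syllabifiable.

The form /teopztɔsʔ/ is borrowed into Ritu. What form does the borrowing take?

Syllabifying with onset maximization leaves /p/, /z/, /s/, /ʔ/ stranded (only a nasal (/m/, /n/, or /ŋ/) is licensed in coda position; onsets are limited to one consonant).
Inserting the epenthetic vowel yields /p/ → /pa/, /z/ → /za/, /s/ → /sa/, /ʔ/ → /ʔa/.

teopazatɔsaʔa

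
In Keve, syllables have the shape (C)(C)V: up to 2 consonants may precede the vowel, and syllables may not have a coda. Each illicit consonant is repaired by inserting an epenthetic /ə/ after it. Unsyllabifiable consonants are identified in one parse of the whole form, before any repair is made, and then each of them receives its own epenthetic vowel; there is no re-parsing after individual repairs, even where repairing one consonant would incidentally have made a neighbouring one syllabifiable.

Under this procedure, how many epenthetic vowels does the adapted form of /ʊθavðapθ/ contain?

The unsyllabifiable consonants are /p/, /θ/; each receives one epenthetic vowel.

2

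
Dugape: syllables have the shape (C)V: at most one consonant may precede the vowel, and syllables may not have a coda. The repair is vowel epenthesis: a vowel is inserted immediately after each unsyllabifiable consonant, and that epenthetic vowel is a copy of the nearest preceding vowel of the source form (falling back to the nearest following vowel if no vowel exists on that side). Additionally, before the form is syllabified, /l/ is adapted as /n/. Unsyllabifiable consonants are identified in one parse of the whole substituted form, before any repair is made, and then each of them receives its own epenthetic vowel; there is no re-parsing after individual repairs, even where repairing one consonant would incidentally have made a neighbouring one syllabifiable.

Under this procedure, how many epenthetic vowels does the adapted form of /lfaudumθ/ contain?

3

After substitution the input is /nfaudumθ/.
The unsyllabifiable consonants are /n/, /m/, /θ/; each receives one epenthetic vowel.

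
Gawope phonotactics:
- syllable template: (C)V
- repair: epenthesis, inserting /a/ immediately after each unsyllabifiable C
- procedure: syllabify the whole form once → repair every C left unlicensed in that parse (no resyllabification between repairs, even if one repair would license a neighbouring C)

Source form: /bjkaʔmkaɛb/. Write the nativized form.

Syllabifying with onset maximization leaves /b/, /j/, /ʔ/, /m/, /b/ stranded (no codas are permitted; onsets are limited to one consonant).
Each unlicensed consonant becomes the onset of a new syllable: /b/ → /ba/, /j/ → /ja/, /ʔ/ → /ʔa/, /m/ → /ma/, /b/ → /ba/.

bajakaʔamakaɛba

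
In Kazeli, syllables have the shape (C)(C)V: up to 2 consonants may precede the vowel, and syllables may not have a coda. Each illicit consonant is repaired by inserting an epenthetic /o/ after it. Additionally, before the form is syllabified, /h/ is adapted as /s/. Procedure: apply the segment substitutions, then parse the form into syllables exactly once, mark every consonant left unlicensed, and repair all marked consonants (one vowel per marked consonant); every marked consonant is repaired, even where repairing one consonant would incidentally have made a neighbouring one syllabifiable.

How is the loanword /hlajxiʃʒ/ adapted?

slajxiʃoʒo

Substitution: /h/ → /s/, giving /slajxiʃʒ/.
Syllabifying with onset maximization leaves /ʃ/, /ʒ/ stranded (no codas are permitted; onsets may contain at most 2 consonants).
Inserting the epenthetic vowel yields /ʃ/ → /ʃo/, /ʒ/ → /ʒo/.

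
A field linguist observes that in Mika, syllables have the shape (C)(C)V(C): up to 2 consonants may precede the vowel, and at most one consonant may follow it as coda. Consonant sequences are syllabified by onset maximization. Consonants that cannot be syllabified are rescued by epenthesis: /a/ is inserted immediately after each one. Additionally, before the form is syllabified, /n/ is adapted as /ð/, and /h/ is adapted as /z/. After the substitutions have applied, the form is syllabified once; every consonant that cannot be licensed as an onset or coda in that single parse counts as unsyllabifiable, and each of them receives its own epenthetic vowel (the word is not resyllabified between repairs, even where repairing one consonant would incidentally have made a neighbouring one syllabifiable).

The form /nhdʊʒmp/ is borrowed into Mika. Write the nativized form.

ðazdʊʒmapa

Substitution: /n/ → /ð/, /h/ → /z/, giving /ðzdʊʒmp/.
Syllabifying with onset maximization leaves /ð/, /m/, /p/ stranded (at most one coda consonant is licensed; onsets may contain at most 2 consonants).
Each unlicensed consonant becomes the onset of a new syllable: /ð/ → /ða/, /m/ → /ma/, /p/ → /pa/.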